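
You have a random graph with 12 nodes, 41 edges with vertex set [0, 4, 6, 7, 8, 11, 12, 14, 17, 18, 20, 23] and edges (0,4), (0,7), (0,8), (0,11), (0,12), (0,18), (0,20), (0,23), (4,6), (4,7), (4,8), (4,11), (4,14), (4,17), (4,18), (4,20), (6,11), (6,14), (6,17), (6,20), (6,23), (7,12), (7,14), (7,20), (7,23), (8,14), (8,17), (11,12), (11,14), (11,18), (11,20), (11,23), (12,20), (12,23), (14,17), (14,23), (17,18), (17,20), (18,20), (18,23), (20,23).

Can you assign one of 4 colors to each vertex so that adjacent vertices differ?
The clique on vertices [0, 4, 11, 18, 20] has size 5 > 4, so it alone needs 5 colors.

No, G is not 4-colorable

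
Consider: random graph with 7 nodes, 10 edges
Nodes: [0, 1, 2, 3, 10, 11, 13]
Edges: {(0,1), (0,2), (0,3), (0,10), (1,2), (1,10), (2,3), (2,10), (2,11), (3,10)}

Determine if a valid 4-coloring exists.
A valid 4-coloring: color 1: [2, 13]; color 2: [0, 11]; color 3: [10]; color 4: [1, 3].
(χ(G) = 4 ≤ 4.)

Yes, G is 4-colorable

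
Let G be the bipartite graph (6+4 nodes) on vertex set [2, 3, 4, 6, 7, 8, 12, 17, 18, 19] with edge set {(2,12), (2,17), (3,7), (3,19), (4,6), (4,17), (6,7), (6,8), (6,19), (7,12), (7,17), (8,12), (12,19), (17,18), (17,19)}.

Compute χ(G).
Clique number ω(G) = 2 (lower bound: χ ≥ ω).
The graph is bipartite (no odd cycle), so 2 colors suffice: χ(G) = 2.
A valid 2-coloring: color 1: [3, 6, 12, 17]; color 2: [2, 4, 7, 8, 18, 19].

χ(G) = 2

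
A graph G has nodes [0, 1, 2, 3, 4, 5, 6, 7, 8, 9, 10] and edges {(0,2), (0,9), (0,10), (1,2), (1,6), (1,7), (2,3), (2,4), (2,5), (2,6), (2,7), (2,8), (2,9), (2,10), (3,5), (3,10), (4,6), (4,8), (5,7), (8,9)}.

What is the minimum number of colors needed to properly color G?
χ(G) = 3

Clique number ω(G) = 3 (lower bound: χ ≥ ω).
The clique on [0, 2, 9] has size 3, forcing χ ≥ 3, and the coloring below uses 3 colors, so χ(G) = 3.
A valid 3-coloring: color 1: [2]; color 2: [1, 4, 5, 9, 10]; color 3: [0, 3, 6, 7, 8].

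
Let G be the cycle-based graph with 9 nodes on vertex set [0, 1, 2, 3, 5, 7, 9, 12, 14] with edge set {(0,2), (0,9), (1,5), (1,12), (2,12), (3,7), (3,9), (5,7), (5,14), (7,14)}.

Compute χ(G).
Clique number ω(G) = 3 (lower bound: χ ≥ ω).
The clique on [5, 7, 14] has size 3, forcing χ ≥ 3, and the coloring below uses 3 colors, so χ(G) = 3.
A valid 3-coloring: color 1: [1, 2, 7, 9]; color 2: [0, 3, 5, 12]; color 3: [14].

χ(G) = 3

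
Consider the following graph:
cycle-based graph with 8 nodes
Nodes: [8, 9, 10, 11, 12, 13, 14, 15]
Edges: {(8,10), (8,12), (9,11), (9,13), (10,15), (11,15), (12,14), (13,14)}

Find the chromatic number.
Clique number ω(G) = 2 (lower bound: χ ≥ ω).
The graph is bipartite (no odd cycle), so 2 colors suffice: χ(G) = 2.
A valid 2-coloring: color 1: [10, 11, 12, 13]; color 2: [8, 9, 14, 15].

χ(G) = 2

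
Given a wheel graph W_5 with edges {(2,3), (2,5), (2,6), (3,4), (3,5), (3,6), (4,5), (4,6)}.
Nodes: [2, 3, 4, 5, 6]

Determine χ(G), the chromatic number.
χ(G) = 3

Clique number ω(G) = 3 (lower bound: χ ≥ ω).
The clique on [2, 3, 5] has size 3, forcing χ ≥ 3, and the coloring below uses 3 colors, so χ(G) = 3.
A valid 3-coloring: color 1: [3]; color 2: [2, 4]; color 3: [5, 6].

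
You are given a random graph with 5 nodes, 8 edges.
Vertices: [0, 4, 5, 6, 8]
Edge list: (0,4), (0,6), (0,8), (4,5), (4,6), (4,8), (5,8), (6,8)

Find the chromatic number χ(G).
Clique number ω(G) = 4 (lower bound: χ ≥ ω).
The clique on [0, 4, 6, 8] has size 4, forcing χ ≥ 4, and the coloring below uses 4 colors, so χ(G) = 4.
A valid 4-coloring: color 1: [4]; color 2: [8]; color 3: [5, 6]; color 4: [0].

χ(G) = 4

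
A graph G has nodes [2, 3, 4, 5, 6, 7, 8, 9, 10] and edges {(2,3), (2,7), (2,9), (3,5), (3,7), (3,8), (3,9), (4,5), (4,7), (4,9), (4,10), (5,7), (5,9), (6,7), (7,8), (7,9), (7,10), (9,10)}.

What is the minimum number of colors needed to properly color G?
χ(G) = 4

Clique number ω(G) = 4 (lower bound: χ ≥ ω).
The clique on [4, 7, 9, 10] has size 4, forcing χ ≥ 4, and the coloring below uses 4 colors, so χ(G) = 4.
A valid 4-coloring: color 1: [7]; color 2: [6, 8, 9]; color 3: [3, 4]; color 4: [2, 5, 10].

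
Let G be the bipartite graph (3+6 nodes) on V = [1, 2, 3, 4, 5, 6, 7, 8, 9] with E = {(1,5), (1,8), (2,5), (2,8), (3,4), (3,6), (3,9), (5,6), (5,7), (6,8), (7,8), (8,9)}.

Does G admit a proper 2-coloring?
Yes, G is 2-colorable

A valid 2-coloring: color 1: [3, 5, 8]; color 2: [1, 2, 4, 6, 7, 9].
(χ(G) = 2 ≤ 2.)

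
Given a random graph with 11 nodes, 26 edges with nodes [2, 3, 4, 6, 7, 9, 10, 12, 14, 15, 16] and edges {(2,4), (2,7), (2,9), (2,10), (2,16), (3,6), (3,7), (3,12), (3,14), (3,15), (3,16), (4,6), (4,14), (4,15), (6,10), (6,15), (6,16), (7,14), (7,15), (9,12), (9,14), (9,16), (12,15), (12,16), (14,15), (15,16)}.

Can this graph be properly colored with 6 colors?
Yes, G is 6-colorable

A valid 6-coloring: color 1: [2, 15]; color 2: [3, 4, 9, 10]; color 3: [14, 16]; color 4: [6, 7, 12].
(χ(G) = 4 ≤ 6.)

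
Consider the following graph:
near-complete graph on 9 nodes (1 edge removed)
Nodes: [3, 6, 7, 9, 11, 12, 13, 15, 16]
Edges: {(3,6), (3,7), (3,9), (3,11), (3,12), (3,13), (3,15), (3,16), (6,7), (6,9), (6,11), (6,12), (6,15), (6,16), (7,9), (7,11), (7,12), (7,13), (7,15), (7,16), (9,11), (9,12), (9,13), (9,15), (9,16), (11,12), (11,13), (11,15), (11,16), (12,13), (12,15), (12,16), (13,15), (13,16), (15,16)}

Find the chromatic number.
Clique number ω(G) = 8 (lower bound: χ ≥ ω).
The clique on [3, 7, 9, 11, 12, 13, 15, 16] has size 8, forcing χ ≥ 8, and the coloring below uses 8 colors, so χ(G) = 8.
A valid 8-coloring: color 1: [15]; color 2: [9]; color 3: [12]; color 4: [7]; color 5: [3]; color 6: [11]; color 7: [16]; color 8: [6, 13].

χ(G) = 8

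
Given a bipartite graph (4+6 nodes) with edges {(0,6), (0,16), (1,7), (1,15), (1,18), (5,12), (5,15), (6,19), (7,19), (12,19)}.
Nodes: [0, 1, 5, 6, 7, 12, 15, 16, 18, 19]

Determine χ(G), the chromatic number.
Clique number ω(G) = 2 (lower bound: χ ≥ ω).
The graph is bipartite (no odd cycle), so 2 colors suffice: χ(G) = 2.
A valid 2-coloring: color 1: [0, 1, 5, 19]; color 2: [6, 7, 12, 15, 16, 18].

χ(G) = 2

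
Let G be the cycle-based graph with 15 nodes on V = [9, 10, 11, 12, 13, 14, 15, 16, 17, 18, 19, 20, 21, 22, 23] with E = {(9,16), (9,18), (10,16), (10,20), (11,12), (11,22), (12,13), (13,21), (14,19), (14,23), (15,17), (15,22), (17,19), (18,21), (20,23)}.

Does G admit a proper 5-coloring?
A valid 5-coloring: color 1: [9, 10, 12, 14, 17, 21, 22]; color 2: [11, 13, 15, 16, 18, 19, 23]; color 3: [20].
(χ(G) = 3 ≤ 5.)

Yes, G is 5-colorable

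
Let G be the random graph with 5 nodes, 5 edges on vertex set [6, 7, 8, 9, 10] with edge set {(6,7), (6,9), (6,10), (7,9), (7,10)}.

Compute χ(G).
χ(G) = 3

Clique number ω(G) = 3 (lower bound: χ ≥ ω).
The clique on [6, 7, 9] has size 3, forcing χ ≥ 3, and the coloring below uses 3 colors, so χ(G) = 3.
A valid 3-coloring: color 1: [7, 8]; color 2: [6]; color 3: [9, 10].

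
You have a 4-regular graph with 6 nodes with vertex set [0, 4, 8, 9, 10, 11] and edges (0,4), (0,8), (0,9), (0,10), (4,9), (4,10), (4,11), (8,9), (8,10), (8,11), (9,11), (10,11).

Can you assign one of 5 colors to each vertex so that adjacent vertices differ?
A valid 5-coloring: color 1: [9, 10]; color 2: [4, 8]; color 3: [0, 11].
(χ(G) = 3 ≤ 5.)

Yes, G is 5-colorable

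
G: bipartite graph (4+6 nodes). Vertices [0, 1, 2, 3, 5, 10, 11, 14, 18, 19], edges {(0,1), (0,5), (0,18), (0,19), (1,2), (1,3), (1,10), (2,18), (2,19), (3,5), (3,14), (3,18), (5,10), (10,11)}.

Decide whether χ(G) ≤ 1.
Edge (0,1) forces its endpoints to differ, so 1 color is not enough.

No, G is not 1-colorable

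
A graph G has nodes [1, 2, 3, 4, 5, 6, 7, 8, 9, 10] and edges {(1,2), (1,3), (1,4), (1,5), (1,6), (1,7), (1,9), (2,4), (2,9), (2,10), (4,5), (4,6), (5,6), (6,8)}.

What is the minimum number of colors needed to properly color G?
Clique number ω(G) = 4 (lower bound: χ ≥ ω).
The clique on [1, 4, 5, 6] has size 4, forcing χ ≥ 4, and the coloring below uses 4 colors, so χ(G) = 4.
A valid 4-coloring: color 1: [1, 8, 10]; color 2: [2, 3, 6, 7]; color 3: [4, 9]; color 4: [5].

χ(G) = 4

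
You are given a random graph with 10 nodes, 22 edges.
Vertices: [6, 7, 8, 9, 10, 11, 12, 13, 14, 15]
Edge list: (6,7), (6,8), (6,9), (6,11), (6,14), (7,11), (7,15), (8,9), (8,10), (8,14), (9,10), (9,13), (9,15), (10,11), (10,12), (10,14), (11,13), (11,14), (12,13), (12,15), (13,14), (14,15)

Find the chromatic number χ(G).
Clique number ω(G) = 3 (lower bound: χ ≥ ω).
The clique on [8, 9, 10] has size 3, forcing χ ≥ 3, and the coloring below uses 3 colors, so χ(G) = 3.
A valid 3-coloring: color 1: [7, 9, 12, 14]; color 2: [6, 10, 13, 15]; color 3: [8, 11].

χ(G) = 3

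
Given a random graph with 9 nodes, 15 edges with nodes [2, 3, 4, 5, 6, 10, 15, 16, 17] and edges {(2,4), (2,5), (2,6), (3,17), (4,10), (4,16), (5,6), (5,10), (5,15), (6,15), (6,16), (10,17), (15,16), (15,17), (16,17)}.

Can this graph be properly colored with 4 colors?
A valid 4-coloring: color 1: [4, 6, 17]; color 2: [2, 3, 10, 15]; color 3: [5, 16].
(χ(G) = 3 ≤ 4.)

Yes, G is 4-colorable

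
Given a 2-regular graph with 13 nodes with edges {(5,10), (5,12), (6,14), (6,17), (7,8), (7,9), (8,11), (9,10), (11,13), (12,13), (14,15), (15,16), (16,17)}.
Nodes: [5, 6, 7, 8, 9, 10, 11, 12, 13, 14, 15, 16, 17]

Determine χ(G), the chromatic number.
Clique number ω(G) = 2 (lower bound: χ ≥ ω).
Odd cycle [16, 15, 14, 6, 17] needs 3 colors (χ ≥ 3).
The coloring below uses 3 colors, so χ(G) = 3.
A valid 3-coloring: color 1: [5, 6, 8, 9, 13, 15]; color 2: [7, 10, 11, 12, 14, 17]; color 3: [16].

χ(G) = 3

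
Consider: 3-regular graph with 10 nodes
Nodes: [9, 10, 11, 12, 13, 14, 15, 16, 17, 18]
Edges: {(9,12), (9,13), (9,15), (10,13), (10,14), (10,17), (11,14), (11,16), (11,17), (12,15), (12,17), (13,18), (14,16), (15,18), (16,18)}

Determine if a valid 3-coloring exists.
Yes, G is 3-colorable

A valid 3-coloring: color 1: [9, 10, 11, 18]; color 2: [13, 15, 16, 17]; color 3: [12, 14].
(χ(G) = 3 ≤ 3.)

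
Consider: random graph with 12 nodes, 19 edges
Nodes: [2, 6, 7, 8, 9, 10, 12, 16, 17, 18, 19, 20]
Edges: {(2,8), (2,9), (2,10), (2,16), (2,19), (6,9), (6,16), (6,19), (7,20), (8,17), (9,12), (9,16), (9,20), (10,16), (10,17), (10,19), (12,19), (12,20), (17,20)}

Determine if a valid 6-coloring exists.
Yes, G is 6-colorable

A valid 6-coloring: color 1: [7, 8, 9, 10, 18]; color 2: [2, 6, 12, 17]; color 3: [16, 19, 20].
(χ(G) = 3 ≤ 6.)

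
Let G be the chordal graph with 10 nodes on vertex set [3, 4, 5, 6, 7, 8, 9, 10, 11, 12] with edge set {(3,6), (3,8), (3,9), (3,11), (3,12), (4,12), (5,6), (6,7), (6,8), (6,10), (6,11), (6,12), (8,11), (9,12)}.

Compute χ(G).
χ(G) = 4

Clique number ω(G) = 4 (lower bound: χ ≥ ω).
The clique on [3, 6, 8, 11] has size 4, forcing χ ≥ 4, and the coloring below uses 4 colors, so χ(G) = 4.
A valid 4-coloring: color 1: [4, 6, 9]; color 2: [3, 5, 7, 10]; color 3: [8, 12]; color 4: [11].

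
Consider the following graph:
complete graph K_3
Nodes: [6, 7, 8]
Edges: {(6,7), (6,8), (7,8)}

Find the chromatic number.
Clique number ω(G) = 3 (lower bound: χ ≥ ω).
The clique on [6, 7, 8] has size 3, forcing χ ≥ 3, and the coloring below uses 3 colors, so χ(G) = 3.
A valid 3-coloring: color 1: [7]; color 2: [8]; color 3: [6].

χ(G) = 3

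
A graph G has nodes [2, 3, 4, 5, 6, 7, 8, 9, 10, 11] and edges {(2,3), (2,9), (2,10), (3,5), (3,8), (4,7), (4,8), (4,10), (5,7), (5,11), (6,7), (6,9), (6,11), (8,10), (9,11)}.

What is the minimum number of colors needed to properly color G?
χ(G) = 3

Clique number ω(G) = 3 (lower bound: χ ≥ ω).
The clique on [4, 8, 10] has size 3, forcing χ ≥ 3, and the coloring below uses 3 colors, so χ(G) = 3.
A valid 3-coloring: color 1: [3, 7, 10, 11]; color 2: [4, 5, 9]; color 3: [2, 6, 8].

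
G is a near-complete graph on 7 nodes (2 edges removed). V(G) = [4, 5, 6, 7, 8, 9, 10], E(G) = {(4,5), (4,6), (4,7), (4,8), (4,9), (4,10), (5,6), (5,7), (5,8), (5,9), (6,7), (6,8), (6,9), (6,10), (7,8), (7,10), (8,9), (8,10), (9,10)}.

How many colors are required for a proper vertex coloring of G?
χ(G) = 5

Clique number ω(G) = 5 (lower bound: χ ≥ ω).
The clique on [4, 6, 8, 9, 10] has size 5, forcing χ ≥ 5, and the coloring below uses 5 colors, so χ(G) = 5.
A valid 5-coloring: color 1: [4]; color 2: [6]; color 3: [8]; color 4: [7, 9]; color 5: [5, 10].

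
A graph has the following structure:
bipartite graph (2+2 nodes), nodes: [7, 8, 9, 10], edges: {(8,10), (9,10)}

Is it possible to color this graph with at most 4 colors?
Yes, G is 4-colorable

A valid 4-coloring: color 1: [7, 10]; color 2: [8, 9].
(χ(G) = 2 ≤ 4.)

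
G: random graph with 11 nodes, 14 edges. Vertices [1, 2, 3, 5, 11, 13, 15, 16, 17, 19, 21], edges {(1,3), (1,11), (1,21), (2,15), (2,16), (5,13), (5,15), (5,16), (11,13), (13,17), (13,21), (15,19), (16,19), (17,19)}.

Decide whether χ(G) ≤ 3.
Yes, G is 3-colorable

A valid 3-coloring: color 1: [1, 13, 15, 16]; color 2: [2, 3, 5, 11, 19, 21]; color 3: [17].
(χ(G) = 3 ≤ 3.)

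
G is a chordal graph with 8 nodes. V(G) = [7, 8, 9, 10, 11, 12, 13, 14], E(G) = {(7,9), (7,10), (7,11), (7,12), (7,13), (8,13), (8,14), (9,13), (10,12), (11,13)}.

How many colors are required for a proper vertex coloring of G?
Clique number ω(G) = 3 (lower bound: χ ≥ ω).
The clique on [7, 10, 12] has size 3, forcing χ ≥ 3, and the coloring below uses 3 colors, so χ(G) = 3.
A valid 3-coloring: color 1: [7, 8]; color 2: [10, 13, 14]; color 3: [9, 11, 12].

χ(G) = 3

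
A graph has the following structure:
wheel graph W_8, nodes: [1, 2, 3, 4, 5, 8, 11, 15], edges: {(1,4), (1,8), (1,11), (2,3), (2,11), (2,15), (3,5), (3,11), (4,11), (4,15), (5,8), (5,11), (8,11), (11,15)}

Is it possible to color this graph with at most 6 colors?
Yes, G is 6-colorable

A valid 6-coloring: color 1: [11]; color 2: [3, 8, 15]; color 3: [1, 2, 5]; color 4: [4].
(χ(G) = 4 ≤ 6.)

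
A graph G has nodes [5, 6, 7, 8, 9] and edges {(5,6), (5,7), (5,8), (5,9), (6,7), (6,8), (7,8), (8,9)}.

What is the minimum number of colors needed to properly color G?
Clique number ω(G) = 4 (lower bound: χ ≥ ω).
The clique on [5, 6, 7, 8] has size 4, forcing χ ≥ 4, and the coloring below uses 4 colors, so χ(G) = 4.
A valid 4-coloring: color 1: [5]; color 2: [8]; color 3: [7, 9]; color 4: [6].

χ(G) = 4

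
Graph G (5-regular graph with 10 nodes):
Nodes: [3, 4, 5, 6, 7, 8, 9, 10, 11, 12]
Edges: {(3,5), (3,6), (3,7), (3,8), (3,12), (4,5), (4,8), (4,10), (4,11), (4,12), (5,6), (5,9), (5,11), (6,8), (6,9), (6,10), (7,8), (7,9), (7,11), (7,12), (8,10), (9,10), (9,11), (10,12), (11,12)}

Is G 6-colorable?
A valid 6-coloring: color 1: [3, 4, 9]; color 2: [5, 8, 12]; color 3: [6, 11]; color 4: [7, 10].
(χ(G) = 4 ≤ 6.)

Yes, G is 6-colorable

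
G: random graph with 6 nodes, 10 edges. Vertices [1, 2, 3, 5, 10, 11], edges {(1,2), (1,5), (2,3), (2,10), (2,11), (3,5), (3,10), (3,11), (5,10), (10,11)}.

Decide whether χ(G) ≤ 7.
A valid 7-coloring: color 1: [1, 3]; color 2: [10]; color 3: [2, 5]; color 4: [11].
(χ(G) = 4 ≤ 7.)

Yes, G is 7-colorable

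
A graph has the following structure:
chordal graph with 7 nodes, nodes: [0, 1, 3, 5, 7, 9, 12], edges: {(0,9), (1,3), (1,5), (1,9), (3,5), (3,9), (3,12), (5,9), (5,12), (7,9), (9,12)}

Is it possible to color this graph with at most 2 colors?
The clique on vertices [1, 3, 5, 9] has size 4 > 2, so it alone needs 4 colors.

No, G is not 2-colorable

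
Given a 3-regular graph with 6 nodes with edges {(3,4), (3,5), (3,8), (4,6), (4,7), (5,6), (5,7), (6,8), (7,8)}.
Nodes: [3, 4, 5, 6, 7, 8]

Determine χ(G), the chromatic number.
Clique number ω(G) = 2 (lower bound: χ ≥ ω).
The graph is bipartite (no odd cycle), so 2 colors suffice: χ(G) = 2.
A valid 2-coloring: color 1: [4, 5, 8]; color 2: [3, 6, 7].

χ(G) = 2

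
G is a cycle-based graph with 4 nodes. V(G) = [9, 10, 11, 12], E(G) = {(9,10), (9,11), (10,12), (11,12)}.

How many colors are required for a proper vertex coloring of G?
χ(G) = 2

Clique number ω(G) = 2 (lower bound: χ ≥ ω).
The graph is bipartite (no odd cycle), so 2 colors suffice: χ(G) = 2.
A valid 2-coloring: color 1: [9, 12]; color 2: [10, 11].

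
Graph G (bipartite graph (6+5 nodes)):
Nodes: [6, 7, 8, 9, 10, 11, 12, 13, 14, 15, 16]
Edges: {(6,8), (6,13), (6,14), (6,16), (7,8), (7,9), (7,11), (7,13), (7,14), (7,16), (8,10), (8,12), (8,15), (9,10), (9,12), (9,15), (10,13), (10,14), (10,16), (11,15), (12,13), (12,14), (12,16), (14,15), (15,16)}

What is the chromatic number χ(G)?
Clique number ω(G) = 2 (lower bound: χ ≥ ω).
The graph is bipartite (no odd cycle), so 2 colors suffice: χ(G) = 2.
A valid 2-coloring: color 1: [6, 7, 10, 12, 15]; color 2: [8, 9, 11, 13, 14, 16].

χ(G) = 2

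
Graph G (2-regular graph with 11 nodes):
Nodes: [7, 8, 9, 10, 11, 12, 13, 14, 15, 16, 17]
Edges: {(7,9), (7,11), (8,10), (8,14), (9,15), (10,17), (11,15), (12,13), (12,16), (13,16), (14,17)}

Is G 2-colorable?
The clique on vertices [12, 13, 16] has size 3 > 2, so it alone needs 3 colors.

No, G is not 2-colorable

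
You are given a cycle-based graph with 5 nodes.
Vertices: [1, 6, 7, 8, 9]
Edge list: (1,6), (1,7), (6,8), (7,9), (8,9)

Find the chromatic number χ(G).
Clique number ω(G) = 2 (lower bound: χ ≥ ω).
Odd cycle [9, 7, 1, 6, 8] needs 3 colors (χ ≥ 3).
The coloring below uses 3 colors, so χ(G) = 3.
A valid 3-coloring: color 1: [6, 9]; color 2: [7, 8]; color 3: [1].

χ(G) = 3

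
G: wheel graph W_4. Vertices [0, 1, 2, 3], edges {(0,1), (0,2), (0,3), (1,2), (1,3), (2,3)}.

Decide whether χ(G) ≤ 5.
Yes, G is 5-colorable

A valid 5-coloring: color 1: [3]; color 2: [2]; color 3: [0]; color 4: [1].
(χ(G) = 4 ≤ 5.)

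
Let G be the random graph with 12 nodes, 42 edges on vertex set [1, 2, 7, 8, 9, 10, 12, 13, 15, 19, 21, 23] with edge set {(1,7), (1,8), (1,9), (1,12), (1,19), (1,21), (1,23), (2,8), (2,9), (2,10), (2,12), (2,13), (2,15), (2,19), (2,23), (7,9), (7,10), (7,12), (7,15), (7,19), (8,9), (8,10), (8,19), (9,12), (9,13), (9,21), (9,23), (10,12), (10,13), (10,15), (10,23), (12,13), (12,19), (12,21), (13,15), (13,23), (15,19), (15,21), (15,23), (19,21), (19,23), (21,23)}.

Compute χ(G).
χ(G) = 5

Clique number ω(G) = 5 (lower bound: χ ≥ ω).
The clique on [2, 10, 13, 15, 23] has size 5, forcing χ ≥ 5, and the coloring below uses 5 colors, so χ(G) = 5.
A valid 5-coloring: color 1: [9, 15]; color 2: [2, 7, 21]; color 3: [8, 12, 23]; color 4: [13, 19]; color 5: [1, 10].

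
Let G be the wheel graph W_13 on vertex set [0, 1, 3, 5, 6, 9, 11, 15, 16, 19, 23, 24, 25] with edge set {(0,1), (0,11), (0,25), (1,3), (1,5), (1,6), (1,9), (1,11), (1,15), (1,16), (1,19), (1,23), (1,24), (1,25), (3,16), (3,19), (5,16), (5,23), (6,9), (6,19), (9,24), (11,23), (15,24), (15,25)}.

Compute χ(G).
Clique number ω(G) = 3 (lower bound: χ ≥ ω).
The clique on [0, 1, 25] has size 3, forcing χ ≥ 3, and the coloring below uses 3 colors, so χ(G) = 3.
A valid 3-coloring: color 1: [1]; color 2: [0, 9, 15, 16, 19, 23]; color 3: [3, 5, 6, 11, 24, 25].

χ(G) = 3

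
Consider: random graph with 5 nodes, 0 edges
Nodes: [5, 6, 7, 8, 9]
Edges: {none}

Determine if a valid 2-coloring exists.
Yes, G is 2-colorable

A valid 2-coloring: color 1: [5, 6, 7, 8, 9].
(χ(G) = 1 ≤ 2.)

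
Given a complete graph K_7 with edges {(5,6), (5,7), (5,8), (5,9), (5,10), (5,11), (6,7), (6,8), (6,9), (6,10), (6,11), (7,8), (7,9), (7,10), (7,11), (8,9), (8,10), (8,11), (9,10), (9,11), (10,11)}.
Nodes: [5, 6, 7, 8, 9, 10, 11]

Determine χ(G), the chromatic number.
χ(G) = 7

Clique number ω(G) = 7 (lower bound: χ ≥ ω).
The clique on [5, 6, 7, 8, 9, 10, 11] has size 7, forcing χ ≥ 7, and the coloring below uses 7 colors, so χ(G) = 7.
A valid 7-coloring: color 1: [8]; color 2: [9]; color 3: [5]; color 4: [6]; color 5: [7]; color 6: [11]; color 7: [10].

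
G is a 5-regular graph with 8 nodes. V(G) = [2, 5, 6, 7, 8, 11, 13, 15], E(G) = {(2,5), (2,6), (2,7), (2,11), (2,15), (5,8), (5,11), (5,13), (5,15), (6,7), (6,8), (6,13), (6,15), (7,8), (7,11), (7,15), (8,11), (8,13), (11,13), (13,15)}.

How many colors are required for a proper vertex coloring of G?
χ(G) = 4

Clique number ω(G) = 4 (lower bound: χ ≥ ω).
The clique on [5, 8, 11, 13] has size 4, forcing χ ≥ 4, and the coloring below uses 4 colors, so χ(G) = 4.
A valid 4-coloring: color 1: [7, 13]; color 2: [2, 8]; color 3: [11, 15]; color 4: [5, 6].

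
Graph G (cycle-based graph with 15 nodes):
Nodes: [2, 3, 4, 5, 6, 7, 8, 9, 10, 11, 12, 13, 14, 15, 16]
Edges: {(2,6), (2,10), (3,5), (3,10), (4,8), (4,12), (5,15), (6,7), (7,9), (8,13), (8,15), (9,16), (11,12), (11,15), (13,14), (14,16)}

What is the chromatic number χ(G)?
Clique number ω(G) = 2 (lower bound: χ ≥ ω).
Odd cycle [4, 12, 11, 15, 8] needs 3 colors (χ ≥ 3).
The coloring below uses 3 colors, so χ(G) = 3.
A valid 3-coloring: color 1: [5, 6, 8, 9, 10, 12, 14]; color 2: [2, 3, 4, 7, 13, 15, 16]; color 3: [11].

χ(G) = 3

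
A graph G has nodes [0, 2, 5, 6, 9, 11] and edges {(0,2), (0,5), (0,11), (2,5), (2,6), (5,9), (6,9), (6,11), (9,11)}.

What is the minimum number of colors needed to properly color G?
χ(G) = 3

Clique number ω(G) = 3 (lower bound: χ ≥ ω).
The clique on [0, 2, 5] has size 3, forcing χ ≥ 3, and the coloring below uses 3 colors, so χ(G) = 3.
A valid 3-coloring: color 1: [5, 11]; color 2: [0, 6]; color 3: [2, 9].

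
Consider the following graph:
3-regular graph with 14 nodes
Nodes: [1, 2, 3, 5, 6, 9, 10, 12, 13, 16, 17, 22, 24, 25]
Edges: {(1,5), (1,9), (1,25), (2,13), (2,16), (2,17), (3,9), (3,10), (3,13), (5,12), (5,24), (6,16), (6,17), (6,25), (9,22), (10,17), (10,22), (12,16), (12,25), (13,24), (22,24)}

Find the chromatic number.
χ(G) = 3

Clique number ω(G) = 2 (lower bound: χ ≥ ω).
Odd cycle [17, 2, 16, 12, 25, 1, 9, 3, 10] needs 3 colors (χ ≥ 3).
The coloring below uses 3 colors, so χ(G) = 3.
A valid 3-coloring: color 1: [2, 3, 5, 6, 22]; color 2: [1, 10, 12, 24]; color 3: [9, 13, 16, 17, 25].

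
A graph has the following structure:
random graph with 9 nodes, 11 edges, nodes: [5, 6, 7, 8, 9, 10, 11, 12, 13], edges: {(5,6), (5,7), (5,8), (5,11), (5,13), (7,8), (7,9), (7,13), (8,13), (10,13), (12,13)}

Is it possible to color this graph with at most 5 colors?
A valid 5-coloring: color 1: [6, 9, 11, 13]; color 2: [5, 10, 12]; color 3: [7]; color 4: [8].
(χ(G) = 4 ≤ 5.)

Yes, G is 5-colorable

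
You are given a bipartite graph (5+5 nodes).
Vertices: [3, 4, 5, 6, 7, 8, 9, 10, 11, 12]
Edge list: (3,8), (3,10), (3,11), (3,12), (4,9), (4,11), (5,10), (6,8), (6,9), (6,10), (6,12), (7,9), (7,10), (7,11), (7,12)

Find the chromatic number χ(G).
Clique number ω(G) = 2 (lower bound: χ ≥ ω).
The graph is bipartite (no odd cycle), so 2 colors suffice: χ(G) = 2.
A valid 2-coloring: color 1: [3, 4, 5, 6, 7]; color 2: [8, 9, 10, 11, 12].

χ(G) = 2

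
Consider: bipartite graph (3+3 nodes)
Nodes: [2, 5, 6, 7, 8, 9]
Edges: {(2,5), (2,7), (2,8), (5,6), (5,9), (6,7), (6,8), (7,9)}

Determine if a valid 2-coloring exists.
A valid 2-coloring: color 1: [5, 7, 8]; color 2: [2, 6, 9].
(χ(G) = 2 ≤ 2.)

Yes, G is 2-colorable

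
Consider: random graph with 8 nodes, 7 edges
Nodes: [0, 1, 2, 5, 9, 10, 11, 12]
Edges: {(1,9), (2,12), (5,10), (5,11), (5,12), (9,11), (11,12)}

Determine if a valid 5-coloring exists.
Yes, G is 5-colorable

A valid 5-coloring: color 1: [0, 1, 2, 10, 11]; color 2: [5, 9]; color 3: [12].
(χ(G) = 3 ≤ 5.)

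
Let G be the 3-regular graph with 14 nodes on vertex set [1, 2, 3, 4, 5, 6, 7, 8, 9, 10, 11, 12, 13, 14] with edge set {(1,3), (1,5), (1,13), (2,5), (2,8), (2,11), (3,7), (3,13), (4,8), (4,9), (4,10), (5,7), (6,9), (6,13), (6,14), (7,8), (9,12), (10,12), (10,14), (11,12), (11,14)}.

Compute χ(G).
Clique number ω(G) = 3 (lower bound: χ ≥ ω).
The clique on [1, 3, 13] has size 3, forcing χ ≥ 3, and the coloring below uses 3 colors, so χ(G) = 3.
A valid 3-coloring: color 1: [3, 5, 6, 8, 12]; color 2: [7, 9, 10, 11, 13]; color 3: [1, 2, 4, 14].

χ(G) = 3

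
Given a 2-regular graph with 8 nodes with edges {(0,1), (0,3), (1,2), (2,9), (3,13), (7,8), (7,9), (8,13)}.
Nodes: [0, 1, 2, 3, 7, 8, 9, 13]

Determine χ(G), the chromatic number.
Clique number ω(G) = 2 (lower bound: χ ≥ ω).
The graph is bipartite (no odd cycle), so 2 colors suffice: χ(G) = 2.
A valid 2-coloring: color 1: [0, 2, 7, 13]; color 2: [1, 3, 8, 9].

χ(G) = 2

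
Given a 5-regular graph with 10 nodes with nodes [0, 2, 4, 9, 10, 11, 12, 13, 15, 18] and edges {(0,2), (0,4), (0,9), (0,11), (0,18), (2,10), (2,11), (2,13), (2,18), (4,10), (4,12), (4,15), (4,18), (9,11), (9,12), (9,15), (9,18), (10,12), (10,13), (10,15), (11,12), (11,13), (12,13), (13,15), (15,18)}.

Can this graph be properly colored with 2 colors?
No, G is not 2-colorable

The clique on vertices [0, 9, 18] has size 3 > 2, so it alone needs 3 colors.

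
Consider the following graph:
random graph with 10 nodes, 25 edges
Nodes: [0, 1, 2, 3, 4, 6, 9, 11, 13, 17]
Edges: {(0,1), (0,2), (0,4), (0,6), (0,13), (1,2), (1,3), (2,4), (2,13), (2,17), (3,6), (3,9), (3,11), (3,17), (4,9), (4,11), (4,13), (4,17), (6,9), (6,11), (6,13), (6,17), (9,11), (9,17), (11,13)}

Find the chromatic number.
χ(G) = 4

Clique number ω(G) = 4 (lower bound: χ ≥ ω).
The clique on [3, 6, 9, 17] has size 4, forcing χ ≥ 4, and the coloring below uses 4 colors, so χ(G) = 4.
A valid 4-coloring: color 1: [1, 4, 6]; color 2: [2, 3]; color 3: [9, 13]; color 4: [0, 11, 17].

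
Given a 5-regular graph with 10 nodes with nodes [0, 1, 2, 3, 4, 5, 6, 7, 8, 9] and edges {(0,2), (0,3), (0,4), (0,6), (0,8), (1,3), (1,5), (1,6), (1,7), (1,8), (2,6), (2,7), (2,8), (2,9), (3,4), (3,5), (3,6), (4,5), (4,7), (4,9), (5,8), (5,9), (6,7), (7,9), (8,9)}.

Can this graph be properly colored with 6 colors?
A valid 6-coloring: color 1: [0, 5, 7]; color 2: [2, 3]; color 3: [4, 6, 8]; color 4: [1, 9].
(χ(G) = 4 ≤ 6.)

Yes, G is 6-colorable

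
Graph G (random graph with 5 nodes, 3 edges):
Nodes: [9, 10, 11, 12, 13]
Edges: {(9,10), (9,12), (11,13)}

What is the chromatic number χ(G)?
Clique number ω(G) = 2 (lower bound: χ ≥ ω).
The graph is bipartite (no odd cycle), so 2 colors suffice: χ(G) = 2.
A valid 2-coloring: color 1: [9, 13]; color 2: [10, 11, 12].

χ(G) = 2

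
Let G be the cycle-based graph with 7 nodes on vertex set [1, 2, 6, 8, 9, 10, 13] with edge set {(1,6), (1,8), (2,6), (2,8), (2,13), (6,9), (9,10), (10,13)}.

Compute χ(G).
Clique number ω(G) = 2 (lower bound: χ ≥ ω).
Odd cycle [10, 13, 2, 6, 9] needs 3 colors (χ ≥ 3).
The coloring below uses 3 colors, so χ(G) = 3.
A valid 3-coloring: color 1: [6, 8, 13]; color 2: [1, 2, 10]; color 3: [9].

χ(G) = 3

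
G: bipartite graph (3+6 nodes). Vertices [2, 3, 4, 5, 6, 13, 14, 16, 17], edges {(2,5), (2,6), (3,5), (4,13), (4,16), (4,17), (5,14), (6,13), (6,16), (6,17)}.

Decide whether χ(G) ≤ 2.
A valid 2-coloring: color 1: [4, 5, 6]; color 2: [2, 3, 13, 14, 16, 17].
(χ(G) = 2 ≤ 2.)

Yes, G is 2-colorable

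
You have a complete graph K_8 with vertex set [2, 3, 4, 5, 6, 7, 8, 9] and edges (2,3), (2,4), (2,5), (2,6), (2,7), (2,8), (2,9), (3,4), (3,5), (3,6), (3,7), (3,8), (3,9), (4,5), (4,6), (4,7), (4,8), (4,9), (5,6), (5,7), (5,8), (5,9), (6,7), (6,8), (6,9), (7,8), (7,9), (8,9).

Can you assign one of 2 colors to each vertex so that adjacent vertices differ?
No, G is not 2-colorable

The clique on vertices [2, 3, 4, 5, 6, 7, 8, 9] has size 8 > 2, so it alone needs 8 colors.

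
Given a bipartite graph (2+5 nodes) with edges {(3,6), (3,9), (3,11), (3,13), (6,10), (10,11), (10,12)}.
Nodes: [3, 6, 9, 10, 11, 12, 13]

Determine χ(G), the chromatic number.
χ(G) = 2

Clique number ω(G) = 2 (lower bound: χ ≥ ω).
The graph is bipartite (no odd cycle), so 2 colors suffice: χ(G) = 2.
A valid 2-coloring: color 1: [3, 10]; color 2: [6, 9, 11, 12, 13].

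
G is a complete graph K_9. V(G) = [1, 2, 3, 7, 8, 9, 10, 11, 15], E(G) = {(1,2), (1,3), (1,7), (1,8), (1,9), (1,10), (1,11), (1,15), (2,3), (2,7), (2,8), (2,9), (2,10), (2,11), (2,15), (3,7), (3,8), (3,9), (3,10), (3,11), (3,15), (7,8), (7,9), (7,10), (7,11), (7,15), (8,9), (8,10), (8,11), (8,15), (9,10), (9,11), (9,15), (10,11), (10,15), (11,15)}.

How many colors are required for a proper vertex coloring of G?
χ(G) = 9

Clique number ω(G) = 9 (lower bound: χ ≥ ω).
The clique on [1, 2, 3, 7, 8, 9, 10, 11, 15] has size 9, forcing χ ≥ 9, and the coloring below uses 9 colors, so χ(G) = 9.
A valid 9-coloring: color 1: [15]; color 2: [3]; color 3: [11]; color 4: [9]; color 5: [7]; color 6: [10]; color 7: [2]; color 8: [8]; color 9: [1].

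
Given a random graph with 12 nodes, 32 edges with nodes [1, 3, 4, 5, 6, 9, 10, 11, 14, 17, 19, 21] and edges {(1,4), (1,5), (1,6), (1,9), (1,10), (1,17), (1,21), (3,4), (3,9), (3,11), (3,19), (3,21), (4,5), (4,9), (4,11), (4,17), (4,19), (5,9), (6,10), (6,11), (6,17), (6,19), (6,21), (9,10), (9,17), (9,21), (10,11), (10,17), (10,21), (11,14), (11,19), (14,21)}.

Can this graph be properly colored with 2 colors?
The clique on vertices [1, 9, 10, 17] has size 4 > 2, so it alone needs 4 colors.

No, G is not 2-colorable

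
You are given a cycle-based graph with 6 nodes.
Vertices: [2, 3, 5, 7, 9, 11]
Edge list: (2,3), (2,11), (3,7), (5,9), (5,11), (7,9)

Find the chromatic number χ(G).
χ(G) = 2

Clique number ω(G) = 2 (lower bound: χ ≥ ω).
The graph is bipartite (no odd cycle), so 2 colors suffice: χ(G) = 2.
A valid 2-coloring: color 1: [2, 5, 7]; color 2: [3, 9, 11].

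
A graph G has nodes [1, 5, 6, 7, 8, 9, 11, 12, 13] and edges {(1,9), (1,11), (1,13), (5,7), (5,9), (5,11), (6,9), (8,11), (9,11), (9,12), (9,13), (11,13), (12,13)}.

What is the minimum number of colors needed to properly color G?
χ(G) = 4

Clique number ω(G) = 4 (lower bound: χ ≥ ω).
The clique on [1, 9, 11, 13] has size 4, forcing χ ≥ 4, and the coloring below uses 4 colors, so χ(G) = 4.
A valid 4-coloring: color 1: [7, 8, 9]; color 2: [6, 11, 12]; color 3: [5, 13]; color 4: [1].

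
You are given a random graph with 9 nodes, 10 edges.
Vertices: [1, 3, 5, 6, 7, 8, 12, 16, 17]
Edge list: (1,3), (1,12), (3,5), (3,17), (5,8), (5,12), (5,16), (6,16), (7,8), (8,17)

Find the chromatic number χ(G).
Clique number ω(G) = 2 (lower bound: χ ≥ ω).
The graph is bipartite (no odd cycle), so 2 colors suffice: χ(G) = 2.
A valid 2-coloring: color 1: [1, 5, 6, 7, 17]; color 2: [3, 8, 12, 16].

χ(G) = 2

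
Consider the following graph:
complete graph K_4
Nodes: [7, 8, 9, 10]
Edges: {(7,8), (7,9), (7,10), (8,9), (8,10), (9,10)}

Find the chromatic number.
Clique number ω(G) = 4 (lower bound: χ ≥ ω).
The clique on [7, 8, 9, 10] has size 4, forcing χ ≥ 4, and the coloring below uses 4 colors, so χ(G) = 4.
A valid 4-coloring: color 1: [7]; color 2: [9]; color 3: [10]; color 4: [8].

χ(G) = 4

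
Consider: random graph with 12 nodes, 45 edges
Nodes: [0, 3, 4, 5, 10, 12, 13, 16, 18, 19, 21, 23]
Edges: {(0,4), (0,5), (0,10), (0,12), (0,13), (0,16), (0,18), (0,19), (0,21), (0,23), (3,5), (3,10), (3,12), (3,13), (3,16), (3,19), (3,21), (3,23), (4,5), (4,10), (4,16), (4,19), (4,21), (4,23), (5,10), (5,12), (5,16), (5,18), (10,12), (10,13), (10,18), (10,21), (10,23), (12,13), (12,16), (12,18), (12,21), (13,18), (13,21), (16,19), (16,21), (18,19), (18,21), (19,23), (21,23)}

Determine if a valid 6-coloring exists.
Yes, G is 6-colorable

A valid 6-coloring: color 1: [0, 3]; color 2: [5, 19, 21]; color 3: [10, 16]; color 4: [4, 12]; color 5: [18, 23]; color 6: [13].
(χ(G) = 6 ≤ 6.)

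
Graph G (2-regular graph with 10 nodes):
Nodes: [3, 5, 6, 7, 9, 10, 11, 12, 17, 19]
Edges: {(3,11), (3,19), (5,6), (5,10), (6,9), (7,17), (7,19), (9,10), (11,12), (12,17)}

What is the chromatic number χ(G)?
Clique number ω(G) = 2 (lower bound: χ ≥ ω).
The graph is bipartite (no odd cycle), so 2 colors suffice: χ(G) = 2.
A valid 2-coloring: color 1: [6, 10, 11, 17, 19]; color 2: [3, 5, 7, 9, 12].

χ(G) = 2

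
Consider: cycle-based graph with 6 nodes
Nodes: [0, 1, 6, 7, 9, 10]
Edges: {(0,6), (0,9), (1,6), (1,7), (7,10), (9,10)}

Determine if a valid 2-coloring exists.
Yes, G is 2-colorable

A valid 2-coloring: color 1: [6, 7, 9]; color 2: [0, 1, 10].
(χ(G) = 2 ≤ 2.)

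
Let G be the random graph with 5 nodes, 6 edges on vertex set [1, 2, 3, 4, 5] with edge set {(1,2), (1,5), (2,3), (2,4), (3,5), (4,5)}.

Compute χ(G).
χ(G) = 2

Clique number ω(G) = 2 (lower bound: χ ≥ ω).
The graph is bipartite (no odd cycle), so 2 colors suffice: χ(G) = 2.
A valid 2-coloring: color 1: [2, 5]; color 2: [1, 3, 4].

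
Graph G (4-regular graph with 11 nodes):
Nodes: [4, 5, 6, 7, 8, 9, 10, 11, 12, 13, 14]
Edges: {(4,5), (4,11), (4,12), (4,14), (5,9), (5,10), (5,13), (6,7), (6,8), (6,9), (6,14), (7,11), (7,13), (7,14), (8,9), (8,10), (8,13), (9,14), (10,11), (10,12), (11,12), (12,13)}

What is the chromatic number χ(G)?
Clique number ω(G) = 3 (lower bound: χ ≥ ω).
The clique on [4, 11, 12] has size 3, forcing χ ≥ 3, and the coloring below uses 3 colors, so χ(G) = 3.
A valid 3-coloring: color 1: [4, 6, 10, 13]; color 2: [7, 9, 12]; color 3: [5, 8, 11, 14].

χ(G) = 3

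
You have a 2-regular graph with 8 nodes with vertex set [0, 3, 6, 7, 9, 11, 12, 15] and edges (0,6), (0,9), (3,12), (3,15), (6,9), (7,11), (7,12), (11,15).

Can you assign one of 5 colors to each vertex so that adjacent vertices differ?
A valid 5-coloring: color 1: [3, 9, 11]; color 2: [0, 12, 15]; color 3: [6, 7].
(χ(G) = 3 ≤ 5.)

Yes, G is 5-colorable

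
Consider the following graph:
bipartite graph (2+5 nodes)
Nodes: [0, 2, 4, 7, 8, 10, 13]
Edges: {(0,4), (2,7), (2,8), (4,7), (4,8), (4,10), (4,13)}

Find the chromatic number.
Clique number ω(G) = 2 (lower bound: χ ≥ ω).
The graph is bipartite (no odd cycle), so 2 colors suffice: χ(G) = 2.
A valid 2-coloring: color 1: [2, 4]; color 2: [0, 7, 8, 10, 13].

χ(G) = 2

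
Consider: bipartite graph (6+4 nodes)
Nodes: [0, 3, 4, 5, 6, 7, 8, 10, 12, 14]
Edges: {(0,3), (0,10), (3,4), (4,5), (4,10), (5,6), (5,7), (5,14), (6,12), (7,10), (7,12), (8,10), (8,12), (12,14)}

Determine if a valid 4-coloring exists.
Yes, G is 4-colorable

A valid 4-coloring: color 1: [3, 5, 10, 12]; color 2: [0, 4, 6, 7, 8, 14].
(χ(G) = 2 ≤ 4.)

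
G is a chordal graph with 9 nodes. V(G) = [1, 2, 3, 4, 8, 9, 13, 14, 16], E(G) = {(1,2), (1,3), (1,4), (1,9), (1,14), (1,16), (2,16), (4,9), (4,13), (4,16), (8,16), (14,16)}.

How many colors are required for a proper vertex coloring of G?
χ(G) = 3

Clique number ω(G) = 3 (lower bound: χ ≥ ω).
The clique on [1, 2, 16] has size 3, forcing χ ≥ 3, and the coloring below uses 3 colors, so χ(G) = 3.
A valid 3-coloring: color 1: [1, 8, 13]; color 2: [3, 9, 16]; color 3: [2, 4, 14].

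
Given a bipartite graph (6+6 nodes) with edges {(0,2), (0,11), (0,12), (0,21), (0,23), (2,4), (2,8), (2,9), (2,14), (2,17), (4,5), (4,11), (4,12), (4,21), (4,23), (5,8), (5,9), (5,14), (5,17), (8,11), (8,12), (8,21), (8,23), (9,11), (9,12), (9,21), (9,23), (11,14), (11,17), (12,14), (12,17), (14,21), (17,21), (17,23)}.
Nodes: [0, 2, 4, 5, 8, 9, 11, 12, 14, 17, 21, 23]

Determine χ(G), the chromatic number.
χ(G) = 2

Clique number ω(G) = 2 (lower bound: χ ≥ ω).
The graph is bipartite (no odd cycle), so 2 colors suffice: χ(G) = 2.
A valid 2-coloring: color 1: [2, 5, 11, 12, 21, 23]; color 2: [0, 4, 8, 9, 14, 17].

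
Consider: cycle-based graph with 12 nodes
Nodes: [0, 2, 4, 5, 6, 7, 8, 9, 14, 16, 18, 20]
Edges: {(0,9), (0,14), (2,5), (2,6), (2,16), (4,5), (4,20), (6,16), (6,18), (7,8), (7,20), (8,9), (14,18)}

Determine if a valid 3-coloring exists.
A valid 3-coloring: color 1: [4, 6, 7, 9, 14]; color 2: [0, 2, 8, 18, 20]; color 3: [5, 16].
(χ(G) = 3 ≤ 3.)

Yes, G is 3-colorable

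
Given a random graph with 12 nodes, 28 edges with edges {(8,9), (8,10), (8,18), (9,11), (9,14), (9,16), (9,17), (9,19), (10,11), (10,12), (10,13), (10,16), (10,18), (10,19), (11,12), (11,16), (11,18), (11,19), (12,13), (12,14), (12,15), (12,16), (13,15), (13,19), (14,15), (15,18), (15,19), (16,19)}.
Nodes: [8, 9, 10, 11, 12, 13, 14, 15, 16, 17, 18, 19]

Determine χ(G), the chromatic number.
χ(G) = 4

Clique number ω(G) = 4 (lower bound: χ ≥ ω).
The clique on [9, 11, 16, 19] has size 4, forcing χ ≥ 4, and the coloring below uses 4 colors, so χ(G) = 4.
A valid 4-coloring: color 1: [9, 10, 15]; color 2: [8, 11, 13, 14, 17]; color 3: [12, 18, 19]; color 4: [16].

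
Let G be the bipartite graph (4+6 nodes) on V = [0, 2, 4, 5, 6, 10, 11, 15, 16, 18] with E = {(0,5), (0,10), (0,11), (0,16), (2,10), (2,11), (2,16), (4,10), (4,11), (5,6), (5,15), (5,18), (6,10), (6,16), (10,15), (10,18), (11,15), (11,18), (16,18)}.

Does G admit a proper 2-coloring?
Yes, G is 2-colorable

A valid 2-coloring: color 1: [5, 10, 11, 16]; color 2: [0, 2, 4, 6, 15, 18].
(χ(G) = 2 ≤ 2.)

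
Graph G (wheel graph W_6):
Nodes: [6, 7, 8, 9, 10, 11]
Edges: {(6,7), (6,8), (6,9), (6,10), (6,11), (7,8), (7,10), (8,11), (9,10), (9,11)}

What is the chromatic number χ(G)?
Clique number ω(G) = 3 (lower bound: χ ≥ ω).
Odd cycle [9, 11, 8, 7, 10] needs 3 colors (χ ≥ 3).
Vertex 6 is adjacent to every vertex of [7, 8, 9, 10, 11], which already need 3 colors among themselves, so 6 needs a new color (χ ≥ 4).
The coloring below uses 4 colors, so χ(G) = 4.
A valid 4-coloring: color 1: [6]; color 2: [7, 9]; color 3: [10, 11]; color 4: [8].

χ(G) = 4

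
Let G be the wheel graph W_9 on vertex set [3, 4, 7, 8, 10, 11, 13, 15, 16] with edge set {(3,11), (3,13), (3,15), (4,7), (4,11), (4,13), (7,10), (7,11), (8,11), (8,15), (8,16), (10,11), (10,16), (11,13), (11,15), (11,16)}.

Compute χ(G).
χ(G) = 3

Clique number ω(G) = 3 (lower bound: χ ≥ ω).
The clique on [3, 11, 13] has size 3, forcing χ ≥ 3, and the coloring below uses 3 colors, so χ(G) = 3.
A valid 3-coloring: color 1: [11]; color 2: [3, 4, 8, 10]; color 3: [7, 13, 15, 16].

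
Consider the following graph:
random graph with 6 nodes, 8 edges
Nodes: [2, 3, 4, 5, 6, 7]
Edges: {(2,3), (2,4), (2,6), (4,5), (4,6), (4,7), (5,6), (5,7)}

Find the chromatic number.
Clique number ω(G) = 3 (lower bound: χ ≥ ω).
The clique on [2, 4, 6] has size 3, forcing χ ≥ 3, and the coloring below uses 3 colors, so χ(G) = 3.
A valid 3-coloring: color 1: [3, 4]; color 2: [2, 5]; color 3: [6, 7].

χ(G) = 3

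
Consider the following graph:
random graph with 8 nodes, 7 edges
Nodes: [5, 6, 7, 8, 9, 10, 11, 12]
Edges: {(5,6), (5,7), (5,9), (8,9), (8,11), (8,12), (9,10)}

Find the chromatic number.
χ(G) = 2

Clique number ω(G) = 2 (lower bound: χ ≥ ω).
The graph is bipartite (no odd cycle), so 2 colors suffice: χ(G) = 2.
A valid 2-coloring: color 1: [5, 8, 10]; color 2: [6, 7, 9, 11, 12].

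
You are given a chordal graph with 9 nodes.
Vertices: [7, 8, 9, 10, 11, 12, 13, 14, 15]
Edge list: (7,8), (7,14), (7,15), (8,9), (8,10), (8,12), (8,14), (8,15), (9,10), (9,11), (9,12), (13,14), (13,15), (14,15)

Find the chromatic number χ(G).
Clique number ω(G) = 4 (lower bound: χ ≥ ω).
The clique on [7, 8, 14, 15] has size 4, forcing χ ≥ 4, and the coloring below uses 4 colors, so χ(G) = 4.
A valid 4-coloring: color 1: [8, 11, 13]; color 2: [9, 15]; color 3: [10, 12, 14]; color 4: [7].

χ(G) = 4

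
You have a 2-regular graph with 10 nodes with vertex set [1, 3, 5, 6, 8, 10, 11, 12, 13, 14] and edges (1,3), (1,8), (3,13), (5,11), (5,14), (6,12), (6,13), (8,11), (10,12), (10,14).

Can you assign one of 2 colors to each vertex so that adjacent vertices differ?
Yes, G is 2-colorable

A valid 2-coloring: color 1: [1, 11, 12, 13, 14]; color 2: [3, 5, 6, 8, 10].
(χ(G) = 2 ≤ 2.)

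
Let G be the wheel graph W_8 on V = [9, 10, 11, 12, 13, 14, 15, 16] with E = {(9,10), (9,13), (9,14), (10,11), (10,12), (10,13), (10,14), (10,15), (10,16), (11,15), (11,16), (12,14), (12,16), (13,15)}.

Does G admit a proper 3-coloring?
No, G is not 3-colorable

Odd cycle [12, 16, 11, 15, 13, 9, 14] needs 3 colors (χ ≥ 3).
Vertex 10 is adjacent to every vertex of [9, 11, 12, 13, 14, 15, 16], which already need 3 colors among themselves, so 10 needs a new color (χ ≥ 4).
Hence χ(G) ≥ 4 > 3, so no proper 3-coloring exists.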